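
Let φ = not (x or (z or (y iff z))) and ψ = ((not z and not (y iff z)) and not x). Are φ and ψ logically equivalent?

equivalent

x | y | z | φ | ψ
- | - | - | - | -
T | T | T | F | F
T | T | F | F | F
T | F | T | F | F
T | F | F | F | F
F | T | T | F | F
F | T | F | T | T
F | F | T | F | F
F | F | F | F | F
The columns for φ and ψ agree on every row, so they are logically equivalent.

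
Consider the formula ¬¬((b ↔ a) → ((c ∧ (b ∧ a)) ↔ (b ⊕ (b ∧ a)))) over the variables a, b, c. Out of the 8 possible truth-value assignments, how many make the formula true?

7

a | b | c || (b ↔ a) | (b ∧ a) | (c ∧ (b ∧ a)) | (b ⊕ (b ∧ a)) | φ
F | F | F ||    T    |    F    |       F       |       F       | T
F | F | T ||    T    |    F    |       F       |       F       | T
F | T | F ||    F    |    F    |       F       |       T       | T
F | T | T ||    F    |    F    |       F       |       T       | T
T | F | F ||    F    |    F    |       F       |       F       | T
T | F | T ||    F    |    F    |       F       |       F       | T
T | T | F ||    T    |    T    |       F       |       F       | T
T | T | T ||    T    |    T    |       T       |       F       | F
The formula is true on 7 of the 8 rows.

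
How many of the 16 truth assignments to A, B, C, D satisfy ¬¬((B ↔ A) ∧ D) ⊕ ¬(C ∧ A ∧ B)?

12

A  B  C  D  |  (B ↔ A)  ((B ↔ A) ∧ D)  ¬((B ↔ A) ∧ D)  ¬¬((B ↔ A) ∧ D)  (C ∧ A ∧ B)  ¬(C ∧ A ∧ B)  (¬¬((B ↔ A) ∧ D) ⊕ ¬(C ∧ A ∧ B))
F  F  F  F  |     T           F              T                F              F            T                       T                
F  F  F  T  |     T           T              F                T              F            T                       F                
F  F  T  F  |     T           F              T                F              F            T                       T                
F  F  T  T  |     T           T              F                T              F            T                       F                
F  T  F  F  |     F           F              T                F              F            T                       T                
F  T  F  T  |     F           F              T                F              F            T                       T                
F  T  T  F  |     F           F              T                F              F            T                       T                
F  T  T  T  |     F           F              T                F              F            T                       T                
T  F  F  F  |     F           F              T                F              F            T                       T                
T  F  F  T  |     F           F              T                F              F            T                       T                
T  F  T  F  |     F           F              T                F              F            T                       T                
T  F  T  T  |     F           F              T                F              F            T                       T                
T  T  F  F  |     T           F              T                F              F            T                       T                
T  T  F  T  |     T           T              F                T              F            T                       F                
T  T  T  F  |     T           F              T                F              T            F                       F                
T  T  T  T  |     T           T              F                T              T            F                       T                
The formula is true on 12 of the 16 rows.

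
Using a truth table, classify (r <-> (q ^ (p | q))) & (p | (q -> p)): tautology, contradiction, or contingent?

p  q  r     (p | q)  (q ^ (p | q))  (r <-> (q ^ (p | q)))  (q -> p)  (p | (q -> p))  φ
1  1  1        1           0                  0               1            1         0
1  1  0        1           0                  1               1            1         1
1  0  1        1           1                  1               1            1         1
1  0  0        1           1                  0               1            1         0
0  1  1        1           0                  0               0            0         0
0  1  0        1           0                  1               0            0         0
0  0  1        0           0                  0               1            1         0
0  0  0        0           0                  1               1            1         1
3 of 8 rows are 1, so the formula is contingent.

contingent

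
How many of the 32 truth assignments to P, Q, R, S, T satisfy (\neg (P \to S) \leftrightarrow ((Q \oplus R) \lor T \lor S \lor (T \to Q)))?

P  Q  R  S  T  |  φ
1  1  1  1  1  |  0
1  1  1  1  0  |  0
1  1  1  0  1  |  1
1  1  1  0  0  |  1
1  1  0  1  1  |  0
1  1  0  1  0  |  0
1  1  0  0  1  |  1
1  1  0  0  0  |  1
1  0  1  1  1  |  0
1  0  1  1  0  |  0
1  0  1  0  1  |  1
1  0  1  0  0  |  1
1  0  0  1  1  |  0
1  0  0  1  0  |  0
1  0  0  0  1  |  1
1  0  0  0  0  |  1
0  1  1  1  1  |  0
0  1  1  1  0  |  0
0  1  1  0  1  |  0
0  1  1  0  0  |  0
0  1  0  1  1  |  0
0  1  0  1  0  |  0
0  1  0  0  1  |  0
0  1  0  0  0  |  0
0  0  1  1  1  |  0
0  0  1  1  0  |  0
0  0  1  0  1  |  0
0  0  1  0  0  |  0
0  0  0  1  1  |  0
0  0  0  1  0  |  0
0  0  0  0  1  |  0
0  0  0  0  0  |  0
The formula is true on 8 of the 32 rows.

8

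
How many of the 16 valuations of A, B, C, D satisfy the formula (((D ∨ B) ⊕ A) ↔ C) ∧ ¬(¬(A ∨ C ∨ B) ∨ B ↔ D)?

A  B  C  D  |  (D ∨ B)  ((D ∨ B) ⊕ A)  (((D ∨ B) ⊕ A) ↔ C)  (C ∨ B)  (A ∨ (C ∨ B))  ¬(A ∨ (C ∨ B))  (¬(A ∨ (C ∨ B)) ∨ B)  ((¬(A ∨ (C ∨ B)) ∨ B) ↔ D)  ¬((¬(A ∨ (C ∨ B)) ∨ B) ↔ D)  φ
T  T  T  T  |     T           F                 F              T           T              F                  T                        T                            F               F
T  T  T  F  |     T           F                 F              T           T              F                  T                        F                            T               F
T  T  F  T  |     T           F                 T              T           T              F                  T                        T                            F               F
T  T  F  F  |     T           F                 T              T           T              F                  T                        F                            T               T
T  F  T  T  |     T           F                 F              T           T              F                  F                        F                            T               F
T  F  T  F  |     F           T                 T              T           T              F                  F                        T                            F               F
T  F  F  T  |     T           F                 T              F           T              F                  F                        F                            T               T
T  F  F  F  |     F           T                 F              F           T              F                  F                        T                            F               F
F  T  T  T  |     T           T                 T              T           T              F                  T                        T                            F               F
F  T  T  F  |     T           T                 T              T           T              F                  T                        F                            T               T
F  T  F  T  |     T           T                 F              T           T              F                  T                        T                            F               F
F  T  F  F  |     T           T                 F              T           T              F                  T                        F                            T               F
F  F  T  T  |     T           T                 T              T           T              F                  F                        F                            T               T
F  F  T  F  |     F           F                 F              T           T              F                  F                        T                            F               F
F  F  F  T  |     T           T                 F              F           F              T                  T                        T                            F               F
F  F  F  F  |     F           F                 T              F           F              T                  T                        F                            T               T
The formula is true on 5 of the 16 rows.

5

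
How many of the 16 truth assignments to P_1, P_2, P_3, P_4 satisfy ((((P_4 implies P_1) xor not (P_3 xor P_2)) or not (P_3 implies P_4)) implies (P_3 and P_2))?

P_1 | P_2 | P_3 | P_4 | φ
--- | --- | --- | --- | -
 T  |  T  |  T  |  T  | T
 T  |  T  |  T  |  F  | T
 T  |  T  |  F  |  T  | F
 T  |  T  |  F  |  F  | F
 T  |  F  |  T  |  T  | F
 T  |  F  |  T  |  F  | F
 T  |  F  |  F  |  T  | T
 T  |  F  |  F  |  F  | T
 F  |  T  |  T  |  T  | T
 F  |  T  |  T  |  F  | T
 F  |  T  |  F  |  T  | T
 F  |  T  |  F  |  F  | F
 F  |  F  |  T  |  T  | T
 F  |  F  |  T  |  F  | F
 F  |  F  |  F  |  T  | F
 F  |  F  |  F  |  F  | T
The formula is true on 9 of the 16 rows.

9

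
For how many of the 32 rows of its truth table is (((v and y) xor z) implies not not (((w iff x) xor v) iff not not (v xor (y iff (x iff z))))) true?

24

x  y  z  w  v  |  φ
0  0  0  0  0  |  1
0  0  0  0  1  |  1
0  0  0  1  0  |  1
0  0  0  1  1  |  1
0  0  1  0  0  |  1
0  0  1  0  1  |  1
0  0  1  1  0  |  0
0  0  1  1  1  |  0
0  1  0  0  0  |  1
0  1  0  0  1  |  1
0  1  0  1  0  |  1
0  1  0  1  1  |  0
0  1  1  0  0  |  0
0  1  1  0  1  |  1
0  1  1  1  0  |  1
0  1  1  1  1  |  1
1  0  0  0  0  |  1
1  0  0  0  1  |  1
1  0  0  1  0  |  1
1  0  0  1  1  |  1
1  0  1  0  0  |  1
1  0  1  0  1  |  1
1  0  1  1  0  |  0
1  0  1  1  1  |  0
1  1  0  0  0  |  1
1  1  0  0  1  |  1
1  1  0  1  0  |  1
1  1  0  1  1  |  0
1  1  1  0  0  |  0
1  1  1  0  1  |  1
1  1  1  1  0  |  1
1  1  1  1  1  |  1
The formula is true on 24 of the 32 rows.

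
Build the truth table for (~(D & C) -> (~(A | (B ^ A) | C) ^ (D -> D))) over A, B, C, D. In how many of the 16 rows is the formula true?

A | B | C | D || φ
0 | 0 | 0 | 0 || 0
0 | 0 | 0 | 1 || 0
0 | 0 | 1 | 0 || 1
0 | 0 | 1 | 1 || 1
0 | 1 | 0 | 0 || 1
0 | 1 | 0 | 1 || 1
0 | 1 | 1 | 0 || 1
0 | 1 | 1 | 1 || 1
1 | 0 | 0 | 0 || 1
1 | 0 | 0 | 1 || 1
1 | 0 | 1 | 0 || 1
1 | 0 | 1 | 1 || 1
1 | 1 | 0 | 0 || 1
1 | 1 | 0 | 1 || 1
1 | 1 | 1 | 0 || 1
1 | 1 | 1 | 1 || 1
The formula is true on 14 of the 16 rows.

14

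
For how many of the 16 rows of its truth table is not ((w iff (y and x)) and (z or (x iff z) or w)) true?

9

x  y  z  w  |  (y and x)  (w iff (y and x))  (x iff z)  (z or (x iff z) or w)  φ
T  T  T  T  |      T              T              T                T            F
T  T  T  F  |      T              F              T                T            T
T  T  F  T  |      T              T              F                T            F
T  T  F  F  |      T              F              F                F            T
T  F  T  T  |      F              F              T                T            T
T  F  T  F  |      F              T              T                T            F
T  F  F  T  |      F              F              F                T            T
T  F  F  F  |      F              T              F                F            T
F  T  T  T  |      F              F              F                T            T
F  T  T  F  |      F              T              F                T            F
F  T  F  T  |      F              F              T                T            T
F  T  F  F  |      F              T              T                T            F
F  F  T  T  |      F              F              F                T            T
F  F  T  F  |      F              T              F                T            F
F  F  F  T  |      F              F              T                T            T
F  F  F  F  |      F              T              T                T            F
The formula is true on 9 of the 16 rows.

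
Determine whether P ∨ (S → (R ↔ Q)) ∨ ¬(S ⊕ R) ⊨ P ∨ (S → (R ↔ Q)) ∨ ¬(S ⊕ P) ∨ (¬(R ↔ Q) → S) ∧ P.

P  Q  R  S  |  φ  ψ
T  T  T  T  |  T  T
T  T  T  F  |  T  T
T  T  F  T  |  T  T
T  T  F  F  |  T  T
T  F  T  T  |  T  T
T  F  T  F  |  T  T
T  F  F  T  |  T  T
T  F  F  F  |  T  T
F  T  T  T  |  T  T
F  T  T  F  |  T  T
F  T  F  T  |  F  F
F  T  F  F  |  T  T
F  F  T  T  |  T  F
F  F  T  F  |  T  T
F  F  F  T  |  T  T
F  F  F  F  |  T  T
At P=F, Q=F, R=T, S=T we have φ true but ψ false, so φ does not entail ψ.

no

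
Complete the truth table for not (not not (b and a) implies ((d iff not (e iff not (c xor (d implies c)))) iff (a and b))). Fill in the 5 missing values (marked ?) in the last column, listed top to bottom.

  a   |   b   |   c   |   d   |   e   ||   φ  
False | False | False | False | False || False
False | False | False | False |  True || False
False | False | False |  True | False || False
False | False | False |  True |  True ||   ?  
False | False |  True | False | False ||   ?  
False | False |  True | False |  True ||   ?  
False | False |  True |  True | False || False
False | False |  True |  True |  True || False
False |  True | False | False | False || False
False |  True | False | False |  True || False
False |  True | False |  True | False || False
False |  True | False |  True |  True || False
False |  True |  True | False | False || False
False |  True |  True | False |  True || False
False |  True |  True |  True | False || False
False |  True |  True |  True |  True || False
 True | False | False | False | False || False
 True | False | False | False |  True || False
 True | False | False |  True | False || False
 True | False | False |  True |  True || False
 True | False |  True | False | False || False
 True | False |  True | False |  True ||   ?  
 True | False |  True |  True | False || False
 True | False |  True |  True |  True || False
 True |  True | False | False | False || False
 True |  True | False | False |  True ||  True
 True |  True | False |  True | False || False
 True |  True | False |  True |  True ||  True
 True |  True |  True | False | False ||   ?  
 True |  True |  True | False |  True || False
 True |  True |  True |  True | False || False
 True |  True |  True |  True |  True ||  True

Row 4: not not (b and a) = False, ((d iff not (e iff not (c xor (d implies c)))) iff (a and b)) = True, (not not (b and a) implies ((d iff not (e iff not (c xor (d implies c)))) iff (a and b))) = True, so the formula = False.
Row 5: not not (b and a) = False, ((d iff not (e iff not (c xor (d implies c)))) iff (a and b)) = True, (not not (b and a) implies ((d iff not (e iff not (c xor (d implies c)))) iff (a and b))) = True, so the formula = False.
Row 6: not not (b and a) = False, ((d iff not (e iff not (c xor (d implies c)))) iff (a and b)) = False, (not not (b and a) implies ((d iff not (e iff not (c xor (d implies c)))) iff (a and b))) = True, so the formula = False.
Row 22: not not (b and a) = False, ((d iff not (e iff not (c xor (d implies c)))) iff (a and b)) = False, (not not (b and a) implies ((d iff not (e iff not (c xor (d implies c)))) iff (a and b))) = True, so the formula = False.
Row 29: not not (b and a) = True, ((d iff not (e iff not (c xor (d implies c)))) iff (a and b)) = False, (not not (b and a) implies ((d iff not (e iff not (c xor (d implies c)))) iff (a and b))) = False, so the formula = True.

False, False, False, False, True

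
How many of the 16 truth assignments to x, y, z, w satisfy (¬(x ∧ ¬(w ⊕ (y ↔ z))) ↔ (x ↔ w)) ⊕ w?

x | y | z | w | φ
- | - | - | - | -
1 | 1 | 1 | 1 | 1
1 | 1 | 1 | 0 | 0
1 | 1 | 0 | 1 | 0
1 | 1 | 0 | 0 | 1
1 | 0 | 1 | 1 | 0
1 | 0 | 1 | 0 | 1
1 | 0 | 0 | 1 | 1
1 | 0 | 0 | 0 | 0
0 | 1 | 1 | 1 | 1
0 | 1 | 1 | 0 | 1
0 | 1 | 0 | 1 | 1
0 | 1 | 0 | 0 | 1
0 | 0 | 1 | 1 | 1
0 | 0 | 1 | 0 | 1
0 | 0 | 0 | 1 | 1
0 | 0 | 0 | 0 | 1
The formula is true on 12 of the 16 rows.

12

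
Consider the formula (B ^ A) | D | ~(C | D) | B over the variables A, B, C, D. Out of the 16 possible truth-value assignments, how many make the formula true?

A  B  C  D     ((B ^ A) | (D | ~(C | D)) | B)
T  T  T  T                   T               
T  T  T  F                   T               
T  T  F  T                   T               
T  T  F  F                   T               
T  F  T  T                   T               
T  F  T  F                   T               
T  F  F  T                   T               
T  F  F  F                   T               
F  T  T  T                   T               
F  T  T  F                   T               
F  T  F  T                   T               
F  T  F  F                   T               
F  F  T  T                   T               
F  F  T  F                   F               
F  F  F  T                   T               
F  F  F  F                   T               
The formula is true on 15 of the 16 rows.

15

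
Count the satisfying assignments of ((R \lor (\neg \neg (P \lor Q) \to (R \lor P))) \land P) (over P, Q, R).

4

P | Q | R | (P \lor Q) | \neg (P \lor Q) | \neg \neg (P \lor Q) | (R \lor P) | φ
- | - | - | ---------- | --------------- | -------------------- | ---------- | -
0 | 0 | 0 |     0      |        1        |          0           |     0      | 0
0 | 0 | 1 |     0      |        1        |          0           |     1      | 0
0 | 1 | 0 |     1      |        0        |          1           |     0      | 0
0 | 1 | 1 |     1      |        0        |          1           |     1      | 0
1 | 0 | 0 |     1      |        0        |          1           |     1      | 1
1 | 0 | 1 |     1      |        0        |          1           |     1      | 1
1 | 1 | 0 |     1      |        0        |          1           |     1      | 1
1 | 1 | 1 |     1      |        0        |          1           |     1      | 1
The formula is true on 4 of the 8 rows.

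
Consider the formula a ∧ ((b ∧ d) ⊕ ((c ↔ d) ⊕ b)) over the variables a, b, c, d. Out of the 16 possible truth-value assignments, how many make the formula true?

a | b | c | d || (b ∧ d) | (c ↔ d) | ((c ↔ d) ⊕ b) | ((b ∧ d) ⊕ ((c ↔ d) ⊕ b)) | (a ∧ ((b ∧ d) ⊕ ((c ↔ d) ⊕ b)))
F | F | F | F ||    F    |    T    |       T       |             T             |                F               
F | F | F | T ||    F    |    F    |       F       |             F             |                F               
F | F | T | F ||    F    |    F    |       F       |             F             |                F               
F | F | T | T ||    F    |    T    |       T       |             T             |                F               
F | T | F | F ||    F    |    T    |       F       |             F             |                F               
F | T | F | T ||    T    |    F    |       T       |             F             |                F               
F | T | T | F ||    F    |    F    |       T       |             T             |                F               
F | T | T | T ||    T    |    T    |       F       |             T             |                F               
T | F | F | F ||    F    |    T    |       T       |             T             |                T               
T | F | F | T ||    F    |    F    |       F       |             F             |                F               
T | F | T | F ||    F    |    F    |       F       |             F             |                F               
T | F | T | T ||    F    |    T    |       T       |             T             |                T               
T | T | F | F ||    F    |    T    |       F       |             F             |                F               
T | T | F | T ||    T    |    F    |       T       |             F             |                F               
T | T | T | F ||    F    |    F    |       T       |             T             |                T               
T | T | T | T ||    T    |    T    |       F       |             T             |                T               
The formula is true on 4 of the 16 rows.

4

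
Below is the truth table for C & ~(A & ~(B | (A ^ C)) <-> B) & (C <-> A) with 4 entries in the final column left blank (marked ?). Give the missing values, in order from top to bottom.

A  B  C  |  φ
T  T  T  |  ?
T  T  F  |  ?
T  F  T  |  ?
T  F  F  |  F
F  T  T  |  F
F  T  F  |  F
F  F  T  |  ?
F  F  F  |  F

T, F, T, F

Row A=T, B=T, C=T: ~(A & ~(B | (A ^ C)) <-> B) = T, (C <-> A) = T, so the formula = T.
Row A=T, B=T, C=F: ~(A & ~(B | (A ^ C)) <-> B) = T, (C <-> A) = F, so the formula = F.
Row A=T, B=F, C=T: ~(A & ~(B | (A ^ C)) <-> B) = T, (C <-> A) = T, so the formula = T.
Row A=F, B=F, C=T: ~(A & ~(B | (A ^ C)) <-> B) = F, (C <-> A) = F, so the formula = F.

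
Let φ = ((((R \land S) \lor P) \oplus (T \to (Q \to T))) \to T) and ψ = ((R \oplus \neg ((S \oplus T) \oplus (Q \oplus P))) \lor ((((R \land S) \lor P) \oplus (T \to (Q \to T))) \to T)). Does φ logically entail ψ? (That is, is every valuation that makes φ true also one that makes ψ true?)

yes

P | Q | R | S | T | φ | ψ
- | - | - | - | - | - | -
T | T | T | T | T | T | T
T | T | T | T | F | T | T
T | T | T | F | T | T | T
T | T | T | F | F | T | T
T | T | F | T | T | T | T
T | T | F | T | F | T | T
T | T | F | F | T | T | T
T | T | F | F | F | T | T
T | F | T | T | T | T | T
T | F | T | T | F | T | T
T | F | T | F | T | T | T
T | F | T | F | F | T | T
T | F | F | T | T | T | T
T | F | F | T | F | T | T
T | F | F | F | T | T | T
T | F | F | F | F | T | T
F | T | T | T | T | T | T
F | T | T | T | F | T | T
F | T | T | F | T | T | T
F | T | T | F | F | F | T
F | T | F | T | T | T | T
F | T | F | T | F | F | T
F | T | F | F | T | T | T
F | T | F | F | F | F | F
F | F | T | T | T | T | T
F | F | T | T | F | T | T
F | F | T | F | T | T | T
F | F | T | F | F | F | F
F | F | F | T | T | T | T
F | F | F | T | F | F | F
F | F | F | F | T | T | T
F | F | F | F | F | F | T
In every row where φ is true, ψ is also true, so φ ⊨ ψ.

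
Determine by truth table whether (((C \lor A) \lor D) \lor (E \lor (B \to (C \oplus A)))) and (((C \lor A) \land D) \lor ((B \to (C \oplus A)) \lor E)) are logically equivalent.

A  B  C  D  E  |  φ  ψ
T  T  T  T  T  |  T  T
T  T  T  T  F  |  T  T
T  T  T  F  T  |  T  T
T  T  T  F  F  |  T  F
T  T  F  T  T  |  T  T
T  T  F  T  F  |  T  T
T  T  F  F  T  |  T  T
T  T  F  F  F  |  T  T
T  F  T  T  T  |  T  T
T  F  T  T  F  |  T  T
T  F  T  F  T  |  T  T
T  F  T  F  F  |  T  T
T  F  F  T  T  |  T  T
T  F  F  T  F  |  T  T
T  F  F  F  T  |  T  T
T  F  F  F  F  |  T  T
F  T  T  T  T  |  T  T
F  T  T  T  F  |  T  T
F  T  T  F  T  |  T  T
F  T  T  F  F  |  T  T
F  T  F  T  T  |  T  T
F  T  F  T  F  |  T  F
F  T  F  F  T  |  T  T
F  T  F  F  F  |  F  F
F  F  T  T  T  |  T  T
F  F  T  T  F  |  T  T
F  F  T  F  T  |  T  T
F  F  T  F  F  |  T  T
F  F  F  T  T  |  T  T
F  F  F  T  F  |  T  T
F  F  F  F  T  |  T  T
F  F  F  F  F  |  T  T
The columns differ at A=T, B=T, C=T, D=F, E=F (φ=T, ψ=F), so they are not equivalent.

not equivalent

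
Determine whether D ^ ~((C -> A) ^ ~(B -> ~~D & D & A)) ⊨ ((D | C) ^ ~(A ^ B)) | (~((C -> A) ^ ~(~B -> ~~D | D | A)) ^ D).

A  B  C  D  |  φ  ψ
F  F  F  F  |  F  T
F  F  F  T  |  T  T
F  F  T  F  |  T  F
F  F  T  T  |  F  F
F  T  F  F  |  T  F
F  T  F  T  |  F  T
F  T  T  F  |  F  T
F  T  T  T  |  T  T
T  F  F  F  |  F  F
T  F  F  T  |  T  T
T  F  T  F  |  F  T
T  F  T  T  |  T  T
T  T  F  F  |  T  T
T  T  F  T  |  T  T
T  T  T  F  |  T  F
T  T  T  T  |  T  T
At A=F, B=F, C=T, D=F we have φ true but ψ false, so φ does not entail ψ.

no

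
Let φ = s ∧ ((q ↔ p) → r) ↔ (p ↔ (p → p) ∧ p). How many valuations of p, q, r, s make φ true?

6

  p   |   q   |   r   |   s   ||   φ  
 True |  True |  True |  True ||  True
 True |  True |  True | False || False
 True |  True | False |  True || False
 True |  True | False | False || False
 True | False |  True |  True ||  True
 True | False |  True | False || False
 True | False | False |  True ||  True
 True | False | False | False || False
False |  True |  True |  True ||  True
False |  True |  True | False || False
False |  True | False |  True ||  True
False |  True | False | False || False
False | False |  True |  True ||  True
False | False |  True | False || False
False | False | False |  True || False
False | False | False | False || False
The formula is true on 6 of the 16 rows.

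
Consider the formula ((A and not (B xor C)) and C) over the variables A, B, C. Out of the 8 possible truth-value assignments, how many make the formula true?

1

A | B | C | ((A and not (B xor C)) and C)
- | - | - | -----------------------------
F | F | F |               F              
F | F | T |               F              
F | T | F |               F              
F | T | T |               F              
T | F | F |               F              
T | F | T |               F              
T | T | F |               F              
T | T | T |               T              
The formula is true on 1 of the 8 rows.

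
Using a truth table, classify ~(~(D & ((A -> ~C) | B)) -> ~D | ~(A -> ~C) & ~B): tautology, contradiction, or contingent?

A  B  C  D     ~C  (A -> ~C)  ((A -> ~C) | B)  (D & ((A -> ~C) | B))  ~(D & ((A -> ~C) | B))  ~D  ~(A -> ~C)  ~B  (~(A -> ~C) & ~B)  (~D | (~(A -> ~C) & ~B))  φ
1  1  1  1     0       0             1                   1                      0             0       1       0           0                     0              0
1  1  1  0     0       0             1                   0                      1             1       1       0           0                     1              0
1  1  0  1     1       1             1                   1                      0             0       0       0           0                     0              0
1  1  0  0     1       1             1                   0                      1             1       0       0           0                     1              0
1  0  1  1     0       0             0                   0                      1             0       1       1           1                     1              0
1  0  1  0     0       0             0                   0                      1             1       1       1           1                     1              0
1  0  0  1     1       1             1                   1                      0             0       0       1           0                     0              0
1  0  0  0     1       1             1                   0                      1             1       0       1           0                     1              0
0  1  1  1     0       1             1                   1                      0             0       0       0           0                     0              0
0  1  1  0     0       1             1                   0                      1             1       0       0           0                     1              0
0  1  0  1     1       1             1                   1                      0             0       0       0           0                     0              0
0  1  0  0     1       1             1                   0                      1             1       0       0           0                     1              0
0  0  1  1     0       1             1                   1                      0             0       0       1           0                     0              0
0  0  1  0     0       1             1                   0                      1             1       0       1           0                     1              0
0  0  0  1     1       1             1                   1                      0             0       0       1           0                     0              0
0  0  0  0     1       1             1                   0                      1             1       0       1           0                     1              0
Every row is 0, so the formula is a contradiction.

contradiction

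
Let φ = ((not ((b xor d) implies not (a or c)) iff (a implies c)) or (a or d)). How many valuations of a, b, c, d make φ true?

13

a | b | c | d | φ
- | - | - | - | -
1 | 1 | 1 | 1 | 1
1 | 1 | 1 | 0 | 1
1 | 1 | 0 | 1 | 1
1 | 1 | 0 | 0 | 1
1 | 0 | 1 | 1 | 1
1 | 0 | 1 | 0 | 1
1 | 0 | 0 | 1 | 1
1 | 0 | 0 | 0 | 1
0 | 1 | 1 | 1 | 1
0 | 1 | 1 | 0 | 1
0 | 1 | 0 | 1 | 1
0 | 1 | 0 | 0 | 0
0 | 0 | 1 | 1 | 1
0 | 0 | 1 | 0 | 0
0 | 0 | 0 | 1 | 1
0 | 0 | 0 | 0 | 0
The formula is true on 13 of the 16 rows.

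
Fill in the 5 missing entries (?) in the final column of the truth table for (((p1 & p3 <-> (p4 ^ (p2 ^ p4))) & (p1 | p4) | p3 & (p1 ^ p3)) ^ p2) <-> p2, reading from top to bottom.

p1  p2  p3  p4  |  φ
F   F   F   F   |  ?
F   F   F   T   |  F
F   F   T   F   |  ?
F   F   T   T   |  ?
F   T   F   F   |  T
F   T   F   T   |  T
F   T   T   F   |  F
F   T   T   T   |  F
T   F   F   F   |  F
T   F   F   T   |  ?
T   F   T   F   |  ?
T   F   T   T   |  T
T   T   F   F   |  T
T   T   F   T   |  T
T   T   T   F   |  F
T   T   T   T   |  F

T, F, F, F, T

Row p1=F, p2=F, p3=F, p4=F: (((p1 & p3 <-> (p4 ^ (p2 ^ p4))) & (p1 | p4) | p3 & (p1 ^ p3)) ^ p2) = F, so the formula = T.
Row p1=F, p2=F, p3=T, p4=F: (((p1 & p3 <-> (p4 ^ (p2 ^ p4))) & (p1 | p4) | p3 & (p1 ^ p3)) ^ p2) = T, so the formula = F.
Row p1=F, p2=F, p3=T, p4=T: (((p1 & p3 <-> (p4 ^ (p2 ^ p4))) & (p1 | p4) | p3 & (p1 ^ p3)) ^ p2) = T, so the formula = F.
Row p1=T, p2=F, p3=F, p4=T: (((p1 & p3 <-> (p4 ^ (p2 ^ p4))) & (p1 | p4) | p3 & (p1 ^ p3)) ^ p2) = T, so the formula = F.
Row p1=T, p2=F, p3=T, p4=F: (((p1 & p3 <-> (p4 ^ (p2 ^ p4))) & (p1 | p4) | p3 & (p1 ^ p3)) ^ p2) = F, so the formula = T.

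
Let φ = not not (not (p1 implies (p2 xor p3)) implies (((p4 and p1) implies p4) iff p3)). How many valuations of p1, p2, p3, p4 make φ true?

  p1  |   p2  |   p3  |   p4  |   φ  
----- | ----- | ----- | ----- | -----
 True |  True |  True |  True |  True
 True |  True |  True | False |  True
 True |  True | False |  True |  True
 True |  True | False | False |  True
 True | False |  True |  True |  True
 True | False |  True | False |  True
 True | False | False |  True | False
 True | False | False | False | False
False |  True |  True |  True |  True
False |  True |  True | False |  True
False |  True | False |  True |  True
False |  True | False | False |  True
False | False |  True |  True |  True
False | False |  True | False |  True
False | False | False |  True |  True
False | False | False | False |  True
The formula is true on 14 of the 16 rows.

14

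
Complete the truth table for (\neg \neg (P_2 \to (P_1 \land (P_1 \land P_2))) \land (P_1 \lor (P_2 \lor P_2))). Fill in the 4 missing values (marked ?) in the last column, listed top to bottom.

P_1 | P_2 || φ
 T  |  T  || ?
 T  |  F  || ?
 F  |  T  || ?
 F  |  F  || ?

Row P_1=T, P_2=T: \neg \neg (P_2 \to (P_1 \land (P_1 \land P_2))) = T, (P_1 \lor (P_2 \lor P_2)) = T, so the formula = T.
Row P_1=T, P_2=F: \neg \neg (P_2 \to (P_1 \land (P_1 \land P_2))) = T, (P_1 \lor (P_2 \lor P_2)) = T, so the formula = T.
Row P_1=F, P_2=T: \neg \neg (P_2 \to (P_1 \land (P_1 \land P_2))) = F, (P_1 \lor (P_2 \lor P_2)) = T, so the formula = F.
Row P_1=F, P_2=F: \neg \neg (P_2 \to (P_1 \land (P_1 \land P_2))) = T, (P_1 \lor (P_2 \lor P_2)) = F, so the formula = F.

T, T, F, F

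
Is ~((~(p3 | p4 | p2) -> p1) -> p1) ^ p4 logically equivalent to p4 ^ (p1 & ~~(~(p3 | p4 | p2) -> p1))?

p1  p2  p3  p4  |  φ  ψ
F   F   F   F   |  F  F
F   F   F   T   |  F  T
F   F   T   F   |  T  F
F   F   T   T   |  F  T
F   T   F   F   |  T  F
F   T   F   T   |  F  T
F   T   T   F   |  T  F
F   T   T   T   |  F  T
T   F   F   F   |  F  T
T   F   F   T   |  T  F
T   F   T   F   |  F  T
T   F   T   T   |  T  F
T   T   F   F   |  F  T
T   T   F   T   |  T  F
T   T   T   F   |  F  T
T   T   T   T   |  T  F
The columns differ at p1=F, p2=F, p3=F, p4=T (φ=F, ψ=T), so they are not equivalent.

not equivalent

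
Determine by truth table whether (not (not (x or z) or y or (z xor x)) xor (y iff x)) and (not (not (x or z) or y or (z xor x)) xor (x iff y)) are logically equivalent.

equivalent

x  y  z  |  φ  ψ
T  T  T  |  T  T
T  T  F  |  T  T
T  F  T  |  T  T
T  F  F  |  F  F
F  T  T  |  F  F
F  T  F  |  F  F
F  F  T  |  T  T
F  F  F  |  T  T
The columns for φ and ψ agree on every row, so they are logically equivalent.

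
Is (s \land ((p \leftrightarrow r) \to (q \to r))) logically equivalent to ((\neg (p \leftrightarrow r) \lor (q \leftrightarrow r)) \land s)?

p  q  r  s  |  φ  ψ
0  0  0  0  |  0  0
0  0  0  1  |  1  1
0  0  1  0  |  0  0
0  0  1  1  |  1  1
0  1  0  0  |  0  0
0  1  0  1  |  0  0
0  1  1  0  |  0  0
0  1  1  1  |  1  1
1  0  0  0  |  0  0
1  0  0  1  |  1  1
1  0  1  0  |  0  0
1  0  1  1  |  1  0
1  1  0  0  |  0  0
1  1  0  1  |  1  1
1  1  1  0  |  0  0
1  1  1  1  |  1  1
The columns differ at p=1, q=0, r=1, s=1 (φ=1, ψ=0), so they are not equivalent.

not equivalent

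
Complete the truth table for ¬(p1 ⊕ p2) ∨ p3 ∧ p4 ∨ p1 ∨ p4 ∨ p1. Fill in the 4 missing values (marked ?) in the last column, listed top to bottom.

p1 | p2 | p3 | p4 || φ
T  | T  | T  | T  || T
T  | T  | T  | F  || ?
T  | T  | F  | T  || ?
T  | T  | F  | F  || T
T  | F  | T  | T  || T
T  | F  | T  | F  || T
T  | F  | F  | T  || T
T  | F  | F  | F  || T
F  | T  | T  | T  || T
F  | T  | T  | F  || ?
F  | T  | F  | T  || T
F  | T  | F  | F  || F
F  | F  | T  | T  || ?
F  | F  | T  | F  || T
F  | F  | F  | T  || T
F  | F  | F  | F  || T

T, T, F, T

Row p1=T, p2=T, p3=T, p4=F: ¬(p1 ⊕ p2) = T, (p3 ∧ p4) = F, (p1 ∨ p4 ∨ p1) = T, so the formula = T.
Row p1=T, p2=T, p3=F, p4=T: ¬(p1 ⊕ p2) = T, (p3 ∧ p4) = F, (p1 ∨ p4 ∨ p1) = T, so the formula = T.
Row p1=F, p2=T, p3=T, p4=F: ¬(p1 ⊕ p2) = F, (p3 ∧ p4) = F, (p1 ∨ p4 ∨ p1) = F, so the formula = F.
Row p1=F, p2=F, p3=T, p4=T: ¬(p1 ⊕ p2) = T, (p3 ∧ p4) = T, (p1 ∨ p4 ∨ p1) = T, so the formula = T.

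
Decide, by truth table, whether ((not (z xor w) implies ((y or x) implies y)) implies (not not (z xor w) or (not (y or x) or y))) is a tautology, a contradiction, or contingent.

tautology

x | y | z | w | φ
- | - | - | - | -
1 | 1 | 1 | 1 | 1
1 | 1 | 1 | 0 | 1
1 | 1 | 0 | 1 | 1
1 | 1 | 0 | 0 | 1
1 | 0 | 1 | 1 | 1
1 | 0 | 1 | 0 | 1
1 | 0 | 0 | 1 | 1
1 | 0 | 0 | 0 | 1
0 | 1 | 1 | 1 | 1
0 | 1 | 1 | 0 | 1
0 | 1 | 0 | 1 | 1
0 | 1 | 0 | 0 | 1
0 | 0 | 1 | 1 | 1
0 | 0 | 1 | 0 | 1
0 | 0 | 0 | 1 | 1
0 | 0 | 0 | 0 | 1
Every row is 1, so the formula is a tautology.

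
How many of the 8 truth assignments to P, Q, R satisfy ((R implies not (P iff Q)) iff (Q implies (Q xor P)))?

6

P | Q | R || (P iff Q) | not (P iff Q) | (R implies not (P iff Q)) | (Q xor P) | (Q implies (Q xor P)) | φ
1 | 1 | 1 ||     1     |       0       |             0             |     0     |           0           | 1
1 | 1 | 0 ||     1     |       0       |             1             |     0     |           0           | 0
1 | 0 | 1 ||     0     |       1       |             1             |     1     |           1           | 1
1 | 0 | 0 ||     0     |       1       |             1             |     1     |           1           | 1
0 | 1 | 1 ||     0     |       1       |             1             |     1     |           1           | 1
0 | 1 | 0 ||     0     |       1       |             1             |     1     |           1           | 1
0 | 0 | 1 ||     1     |       0       |             0             |     0     |           1           | 0
0 | 0 | 0 ||     1     |       0       |             1             |     0     |           1           | 1
The formula is true on 6 of the 8 rows.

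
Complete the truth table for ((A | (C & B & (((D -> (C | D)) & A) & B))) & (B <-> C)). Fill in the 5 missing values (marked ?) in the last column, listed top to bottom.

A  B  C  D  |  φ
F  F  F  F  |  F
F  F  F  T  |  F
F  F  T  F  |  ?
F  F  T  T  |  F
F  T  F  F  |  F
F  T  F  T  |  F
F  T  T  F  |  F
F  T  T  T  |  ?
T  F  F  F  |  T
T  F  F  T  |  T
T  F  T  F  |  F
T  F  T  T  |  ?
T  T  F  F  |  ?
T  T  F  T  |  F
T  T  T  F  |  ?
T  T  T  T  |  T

F, F, F, F, T

Row A=F, B=F, C=T, D=F: (A | (C & B & (((D -> (C | D)) & A) & B))) = F, (B <-> C) = F, so the formula = F.
Row A=F, B=T, C=T, D=T: (A | (C & B & (((D -> (C | D)) & A) & B))) = F, (B <-> C) = T, so the formula = F.
Row A=T, B=F, C=T, D=T: (A | (C & B & (((D -> (C | D)) & A) & B))) = T, (B <-> C) = F, so the formula = F.
Row A=T, B=T, C=F, D=F: (A | (C & B & (((D -> (C | D)) & A) & B))) = T, (B <-> C) = F, so the formula = F.
Row A=T, B=T, C=T, D=F: (A | (C & B & (((D -> (C | D)) & A) & B))) = T, (B <-> C) = T, so the formula = T.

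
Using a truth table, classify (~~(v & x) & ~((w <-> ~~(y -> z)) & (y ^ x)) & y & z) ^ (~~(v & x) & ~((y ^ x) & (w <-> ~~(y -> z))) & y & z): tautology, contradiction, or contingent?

contradiction

x | y | z | w | v | φ
- | - | - | - | - | -
T | T | T | T | T | F
T | T | T | T | F | F
T | T | T | F | T | F
T | T | T | F | F | F
T | T | F | T | T | F
T | T | F | T | F | F
T | T | F | F | T | F
T | T | F | F | F | F
T | F | T | T | T | F
T | F | T | T | F | F
T | F | T | F | T | F
T | F | T | F | F | F
T | F | F | T | T | F
T | F | F | T | F | F
T | F | F | F | T | F
T | F | F | F | F | F
F | T | T | T | T | F
F | T | T | T | F | F
F | T | T | F | T | F
F | T | T | F | F | F
F | T | F | T | T | F
F | T | F | T | F | F
F | T | F | F | T | F
F | T | F | F | F | F
F | F | T | T | T | F
F | F | T | T | F | F
F | F | T | F | T | F
F | F | T | F | F | F
F | F | F | T | T | F
F | F | F | T | F | F
F | F | F | F | T | F
F | F | F | F | F | F
Every row is F, so the formula is a contradiction.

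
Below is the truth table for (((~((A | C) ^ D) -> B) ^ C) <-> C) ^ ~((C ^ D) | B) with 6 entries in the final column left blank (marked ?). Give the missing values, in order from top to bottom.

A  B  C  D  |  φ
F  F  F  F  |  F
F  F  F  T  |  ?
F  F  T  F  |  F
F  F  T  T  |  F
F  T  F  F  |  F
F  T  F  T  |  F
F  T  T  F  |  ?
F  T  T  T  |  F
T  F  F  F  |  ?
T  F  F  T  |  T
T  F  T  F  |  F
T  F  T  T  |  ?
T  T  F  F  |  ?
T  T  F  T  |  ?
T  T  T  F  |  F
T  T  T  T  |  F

F, F, T, F, F, F

Row A=F, B=F, C=F, D=T: (((~((A | C) ^ D) -> B) ^ C) <-> C) = F, ~((C ^ D) | B) = F, so the formula = F.
Row A=F, B=T, C=T, D=F: (((~((A | C) ^ D) -> B) ^ C) <-> C) = F, ~((C ^ D) | B) = F, so the formula = F.
Row A=T, B=F, C=F, D=F: (((~((A | C) ^ D) -> B) ^ C) <-> C) = F, ~((C ^ D) | B) = T, so the formula = T.
Row A=T, B=F, C=T, D=T: (((~((A | C) ^ D) -> B) ^ C) <-> C) = T, ~((C ^ D) | B) = T, so the formula = F.
Row A=T, B=T, C=F, D=F: (((~((A | C) ^ D) -> B) ^ C) <-> C) = F, ~((C ^ D) | B) = F, so the formula = F.
Row A=T, B=T, C=F, D=T: (((~((A | C) ^ D) -> B) ^ C) <-> C) = F, ~((C ^ D) | B) = F, so the formula = F.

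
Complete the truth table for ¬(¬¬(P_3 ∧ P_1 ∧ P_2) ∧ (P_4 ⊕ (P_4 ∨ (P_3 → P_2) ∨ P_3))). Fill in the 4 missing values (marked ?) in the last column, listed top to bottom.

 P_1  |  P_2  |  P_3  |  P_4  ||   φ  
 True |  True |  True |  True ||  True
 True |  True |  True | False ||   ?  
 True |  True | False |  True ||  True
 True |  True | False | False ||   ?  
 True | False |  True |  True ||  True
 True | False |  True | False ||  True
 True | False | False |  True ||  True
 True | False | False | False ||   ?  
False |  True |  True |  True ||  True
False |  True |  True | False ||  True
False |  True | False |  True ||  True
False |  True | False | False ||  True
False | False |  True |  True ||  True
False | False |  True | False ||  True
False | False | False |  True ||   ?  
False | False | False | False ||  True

False, True, True, True

Row P_1=True, P_2=True, P_3=True, P_4=False: ¬¬(P_3 ∧ P_1 ∧ P_2) = True, (P_4 ⊕ (P_4 ∨ (P_3 → P_2) ∨ P_3)) = True, (¬¬(P_3 ∧ P_1 ∧ P_2) ∧ (P_4 ⊕ (P_4 ∨ (P_3 → P_2) ∨ P_3))) = True, so the formula = False.
Row P_1=True, P_2=True, P_3=False, P_4=False: ¬¬(P_3 ∧ P_1 ∧ P_2) = False, (P_4 ⊕ (P_4 ∨ (P_3 → P_2) ∨ P_3)) = True, (¬¬(P_3 ∧ P_1 ∧ P_2) ∧ (P_4 ⊕ (P_4 ∨ (P_3 → P_2) ∨ P_3))) = False, so the formula = True.
Row P_1=True, P_2=False, P_3=False, P_4=False: ¬¬(P_3 ∧ P_1 ∧ P_2) = False, (P_4 ⊕ (P_4 ∨ (P_3 → P_2) ∨ P_3)) = True, (¬¬(P_3 ∧ P_1 ∧ P_2) ∧ (P_4 ⊕ (P_4 ∨ (P_3 → P_2) ∨ P_3))) = False, so the formula = True.
Row P_1=False, P_2=False, P_3=False, P_4=True: ¬¬(P_3 ∧ P_1 ∧ P_2) = False, (P_4 ⊕ (P_4 ∨ (P_3 → P_2) ∨ P_3)) = False, (¬¬(P_3 ∧ P_1 ∧ P_2) ∧ (P_4 ⊕ (P_4 ∨ (P_3 → P_2) ∨ P_3))) = False, so the formula = True.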